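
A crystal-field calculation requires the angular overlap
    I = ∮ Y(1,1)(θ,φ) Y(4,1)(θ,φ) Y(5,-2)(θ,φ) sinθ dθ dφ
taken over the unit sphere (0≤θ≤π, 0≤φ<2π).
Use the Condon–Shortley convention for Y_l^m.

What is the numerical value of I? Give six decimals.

m-sum 0 ✓  L=10 even ✓  3≤5≤5 ✓
Π(2lᵢ+1) = 3×9×11 = 297
triangle coeff Δ(1,4,5) = 1/495
Σ_t [0,0]: t=0:+1/576 = 1/576
(3j)²=5/99 [(1 4 5; 0 0 0)], sign=-1
Σ_t [0,0]: t=0:+1/1440 = 1/1440
(3j)²=7/165 [(1 4 5; 1 1 -2)], sign=-1
⇒ 4πI² = 7/11
I = (+1)√(7/11/(4π)) = 0.22503380

0.225034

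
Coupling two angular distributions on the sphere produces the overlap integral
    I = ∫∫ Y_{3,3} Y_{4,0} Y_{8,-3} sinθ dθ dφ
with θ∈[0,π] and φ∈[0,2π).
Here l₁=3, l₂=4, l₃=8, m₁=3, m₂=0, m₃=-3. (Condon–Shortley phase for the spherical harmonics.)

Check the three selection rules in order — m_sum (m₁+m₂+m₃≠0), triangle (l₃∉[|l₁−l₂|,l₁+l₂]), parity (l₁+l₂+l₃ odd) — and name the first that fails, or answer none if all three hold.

azimuthal sum: 3 + 0 − 3 = 0  ✓
1 ≤ 8 ≤ 7 (triangle on l)  ✗
L = 3 + 4 + 8 = 15 (odd)

triangle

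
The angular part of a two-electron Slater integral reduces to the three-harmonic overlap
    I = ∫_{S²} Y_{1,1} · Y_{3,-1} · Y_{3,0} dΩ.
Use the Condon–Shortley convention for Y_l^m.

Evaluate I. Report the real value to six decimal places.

0.000000

L=7 odd ⇒ parity kills the (l;000) factor ⇒ I = 0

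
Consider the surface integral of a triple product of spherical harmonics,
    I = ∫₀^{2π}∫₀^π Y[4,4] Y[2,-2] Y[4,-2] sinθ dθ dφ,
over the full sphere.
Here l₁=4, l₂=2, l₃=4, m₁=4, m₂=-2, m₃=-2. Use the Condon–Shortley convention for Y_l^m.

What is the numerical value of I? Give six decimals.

Rules hold: Σm=0, L=10 even, 2≤4≤6.
N = 9·5·9 = 405
Δ = 2!·6!·2!/11! = 1/13860
Racah Σ t=0..2: t=0:+1/192 t=1:−1/36 t=2:+1/192 = -5/288
⇒ 3j(4 2 4; 0 0 0)² = 20/693, sgn -1
Racah Σ t=0..0: t=0:+1/2880 = 1/2880
⇒ 3j(4 2 4; 4 -2 -2)² = 2/165, sgn +1
4πI² = N·(3j₀)²·(3jₘ)² = 120/847
I = -1·√(0.141677/4π) = -0.10618031

-0.106180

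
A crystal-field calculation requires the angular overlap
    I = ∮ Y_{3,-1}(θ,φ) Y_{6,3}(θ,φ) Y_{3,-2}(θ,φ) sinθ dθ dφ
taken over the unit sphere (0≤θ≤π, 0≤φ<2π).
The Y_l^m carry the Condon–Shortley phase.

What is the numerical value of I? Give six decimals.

Checks pass: Σm=0; 12 even; l₃=3∈[3,9].
(2·3+1)(2·6+1)(2·3+1) = 637
Δ: 6! 0! 6! / 13! → 1/12012
sum: t=3:−1/1296 = -1/1296
3j²(3 6 3; 0 0 0) = Δ·Π!·Σ² = 100/3003  (sign +1)
sum: t=4:+1/5760 = 1/5760
3j²(3 6 3; -1 3 -2) = Δ·Π!·Σ² = 9/286  (sign -1)
combine: 4πI² = 637·100/3003·9/286 = 1050/1573
take √, sign -1: I = -0.23047581

-0.230476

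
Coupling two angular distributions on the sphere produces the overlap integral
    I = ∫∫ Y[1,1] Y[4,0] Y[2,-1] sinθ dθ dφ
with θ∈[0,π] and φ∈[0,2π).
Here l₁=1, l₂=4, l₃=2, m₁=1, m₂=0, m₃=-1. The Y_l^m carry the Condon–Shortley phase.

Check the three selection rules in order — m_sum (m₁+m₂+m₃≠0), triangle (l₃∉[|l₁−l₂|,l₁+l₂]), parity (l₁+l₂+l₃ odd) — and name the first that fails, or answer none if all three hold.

Σmᵢ = 0  ✓
l₃∈[|l₁−l₂|,l₁+l₂]=[3,5], have l₃=2  ✗
Σlᵢ = 7 ⇒ odd

triangle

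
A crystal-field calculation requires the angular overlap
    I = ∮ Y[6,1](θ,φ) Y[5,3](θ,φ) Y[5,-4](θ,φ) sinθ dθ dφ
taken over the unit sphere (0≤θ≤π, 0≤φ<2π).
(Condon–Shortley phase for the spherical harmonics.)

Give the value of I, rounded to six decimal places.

-0.154663

Rules hold: Σm=0, L=16 even, 1≤5≤11.
N = 13·11·11 = 1573
Δ = 6!·6!·4!/17! = 1/28588560
Racah Σ t=1..5: t=1:−1/345600 t=2:+1/13824 t=3:−1/5184 t=4:+1/13824 t=5:−1/345600 = -7/129600
⇒ 3j(6 5 5; 0 0 0)² = 80/7293, sgn +1
Racah Σ t=4..5: t=4:+1/138240 t=5:−1/518400 = 11/2073600
⇒ 3j(6 5 5; 1 3 -4)² = 77/4420, sgn -1
4πI² = N·(3j₀)²·(3jₘ)² = 3388/11271
I = -1·√(0.300594/4π) = -0.15466268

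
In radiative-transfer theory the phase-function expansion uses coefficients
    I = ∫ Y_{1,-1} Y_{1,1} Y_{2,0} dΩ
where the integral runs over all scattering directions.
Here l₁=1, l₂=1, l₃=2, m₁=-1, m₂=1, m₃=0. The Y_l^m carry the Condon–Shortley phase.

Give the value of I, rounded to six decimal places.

Checks pass: Σm=0; 4 even; l₃=2∈[0,2].
(2·1+1)(2·1+1)(2·2+1) = 45
Δ: 0! 2! 2! / 5! → 1/30
sum: t=0:+1/1 = 1/1
3j²(1 1 2; 0 0 0) = Δ·Π!·Σ² = 2/15  (sign +1)
sum: t=0:+1/4 = 1/4
3j²(1 1 2; -1 1 0) = Δ·Π!·Σ² = 1/30  (sign +1)
combine: 4πI² = 45·2/15·1/30 = 1/5
take √, sign +1: I = 0.12615663

0.126157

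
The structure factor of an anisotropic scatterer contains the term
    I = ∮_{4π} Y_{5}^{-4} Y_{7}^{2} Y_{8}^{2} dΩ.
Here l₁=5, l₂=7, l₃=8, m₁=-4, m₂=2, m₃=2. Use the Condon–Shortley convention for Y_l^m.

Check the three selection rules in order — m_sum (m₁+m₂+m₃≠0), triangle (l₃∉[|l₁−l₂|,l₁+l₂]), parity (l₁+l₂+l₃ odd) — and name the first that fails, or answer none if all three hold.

Σmᵢ = 0  ✓
l₃∈[|l₁−l₂|,l₁+l₂]=[2,12], have l₃=8  ✓
Σlᵢ = 20 ⇒ even  ✓

none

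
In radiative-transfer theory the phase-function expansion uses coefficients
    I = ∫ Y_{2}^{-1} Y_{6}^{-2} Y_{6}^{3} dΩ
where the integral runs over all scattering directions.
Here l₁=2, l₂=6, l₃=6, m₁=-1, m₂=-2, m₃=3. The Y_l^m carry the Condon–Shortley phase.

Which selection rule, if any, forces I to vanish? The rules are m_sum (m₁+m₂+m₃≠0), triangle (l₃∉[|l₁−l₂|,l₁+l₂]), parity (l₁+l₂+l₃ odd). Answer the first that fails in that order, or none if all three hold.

none

Σmᵢ = 0  ✓
l₃∈[|l₁−l₂|,l₁+l₂]=[4,8], have l₃=6  ✓
Σlᵢ = 14 ⇒ even  ✓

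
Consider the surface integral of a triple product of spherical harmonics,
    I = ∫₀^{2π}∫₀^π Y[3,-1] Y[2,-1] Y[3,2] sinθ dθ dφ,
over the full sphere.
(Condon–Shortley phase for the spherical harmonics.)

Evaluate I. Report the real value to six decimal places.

Checks pass: Σm=0; 8 even; l₃=3∈[1,5].
(2·3+1)(2·2+1)(2·3+1) = 245
Δ: 2! 4! 2! / 9! → 1/3780
sum: t=0:+1/24 t=1:−1/4 t=2:+1/24 = -1/6
3j²(3 2 3; 0 0 0) = Δ·Π!·Σ² = 4/105  (sign +1)
sum: t=0:+1/48 t=1:−1/12 = -1/16
3j²(3 2 3; -1 -1 2) = Δ·Π!·Σ² = 1/28  (sign +1)
combine: 4πI² = 245·4/105·1/28 = 1/3
take √, sign +1: I = 0.16286750

0.162868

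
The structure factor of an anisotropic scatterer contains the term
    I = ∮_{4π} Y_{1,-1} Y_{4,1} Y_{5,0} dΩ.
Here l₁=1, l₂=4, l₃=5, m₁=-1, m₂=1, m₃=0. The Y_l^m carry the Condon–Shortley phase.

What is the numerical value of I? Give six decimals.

0.155288

Rules hold: Σm=0, L=10 even, 3≤5≤5.
N = 3·9·11 = 297
Δ = 0!·2!·8!/11! = 1/495
Racah Σ t=0..0: t=0:+1/576 = 1/576
⇒ 3j(1 4 5; 0 0 0)² = 5/99, sgn -1
Racah Σ t=0..0: t=0:+1/1440 = 1/1440
⇒ 3j(1 4 5; -1 1 0)² = 2/99, sgn -1
4πI² = N·(3j₀)²·(3jₘ)² = 10/33
I = +1·√(0.30303/4π) = 0.15528807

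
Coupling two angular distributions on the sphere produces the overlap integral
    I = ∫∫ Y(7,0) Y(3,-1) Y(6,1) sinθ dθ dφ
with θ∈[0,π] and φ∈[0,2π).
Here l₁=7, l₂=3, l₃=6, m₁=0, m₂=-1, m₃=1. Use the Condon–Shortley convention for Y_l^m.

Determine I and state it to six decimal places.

Rules hold: Σm=0, L=16 even, 4≤6≤10.
N = 15·7·13 = 1365
Δ = 4!·10!·2!/17! = 1/2042040
Racah Σ t=1..3: t=1:−1/207360 t=2:+1/57600 t=3:−1/207360 = 1/129600
⇒ 3j(7 3 6; 0 0 0)² = 168/12155, sgn +1
Racah Σ t=0..2: t=0:+1/1451520 t=1:−1/103680 t=2:+1/115200 = -1/3628800
⇒ 3j(7 3 6; 0 -1 1)² = 1/36465, sgn +1
4πI² = N·(3j₀)²·(3jₘ)² = 1176/2272985
I = +1·√(0.000517381/4π) = 0.00641653

0.006417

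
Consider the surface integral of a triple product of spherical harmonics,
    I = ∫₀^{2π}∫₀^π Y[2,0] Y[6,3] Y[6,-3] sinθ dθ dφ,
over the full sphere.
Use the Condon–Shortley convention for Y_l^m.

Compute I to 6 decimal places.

m-sum 0 ✓  L=14 even ✓  4≤6≤8 ✓
Π(2lᵢ+1) = 5×13×13 = 845
triangle coeff Δ(2,6,6) = 1/90090
Σ_t [0,2]: t=0:+1/69120 t=1:−1/14400 t=2:+1/69120 = -7/172800
(3j)²=14/715 [(2 6 6; 0 0 0)], sign=-1
Σ_t [0,2]: t=0:+1/1451520 t=1:−1/80640 t=2:+1/120960 = -1/290304
(3j)²=5/2002 [(2 6 6; 0 3 -3)], sign=+1
⇒ 4πI² = 5/121
I = (-1)√(5/121/(4π)) = -0.05734392

-0.057344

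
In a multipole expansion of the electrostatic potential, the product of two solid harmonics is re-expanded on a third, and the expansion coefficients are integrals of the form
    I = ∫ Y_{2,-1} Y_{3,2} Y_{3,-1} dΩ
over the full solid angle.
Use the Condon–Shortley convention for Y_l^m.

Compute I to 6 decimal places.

Checks pass: Σm=0; 8 even; l₃=3∈[1,5].
(2·2+1)(2·3+1)(2·3+1) = 245
Δ: 2! 2! 4! / 9! → 1/3780
sum: t=0:+1/24 t=1:−1/4 t=2:+1/24 = -1/6
3j²(2 3 3; 0 0 0) = Δ·Π!·Σ² = 4/105  (sign +1)
sum: t=1:−1/48 t=2:+1/12 = 1/16
3j²(2 3 3; -1 2 -1) = Δ·Π!·Σ² = 1/28  (sign +1)
combine: 4πI² = 245·4/105·1/28 = 1/3
take √, sign +1: I = 0.16286750

0.162868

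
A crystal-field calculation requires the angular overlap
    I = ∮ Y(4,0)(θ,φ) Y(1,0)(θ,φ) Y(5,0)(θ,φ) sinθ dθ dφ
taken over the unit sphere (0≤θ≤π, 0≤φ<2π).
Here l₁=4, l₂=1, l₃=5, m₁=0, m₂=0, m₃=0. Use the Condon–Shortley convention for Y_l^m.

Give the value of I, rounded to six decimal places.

m-sum 0 ✓  L=10 even ✓  3≤5≤5 ✓
Π(2lᵢ+1) = 9×3×11 = 297
triangle coeff Δ(4,1,5) = 1/495
Σ_t [0,0]: t=0:+1/576 = 1/576
(3j)²=5/99 [(4 1 5; 0 0 0)], sign=-1
(m-triple is (0,0,0) — same symbol as above.)
⇒ 4πI² = 25/33
I = (+1)√(25/33/(4π)) = 0.24553200

0.245532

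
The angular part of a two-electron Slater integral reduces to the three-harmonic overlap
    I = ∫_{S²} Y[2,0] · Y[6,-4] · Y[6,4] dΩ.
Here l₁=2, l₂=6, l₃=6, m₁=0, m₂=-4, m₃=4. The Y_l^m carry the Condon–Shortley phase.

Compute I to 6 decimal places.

-0.022938

m-sum 0 ✓  L=14 even ✓  4≤6≤8 ✓
Π(2lᵢ+1) = 5×13×13 = 845
triangle coeff Δ(2,6,6) = 1/90090
Σ_t [0,2]: t=0:+1/69120 t=1:−1/14400 t=2:+1/69120 = -7/172800
(3j)²=14/715 [(2 6 6; 0 0 0)], sign=-1
Σ_t [0,2]: t=0:+1/322560 t=1:−1/362880 t=2:+1/14515200 = 1/2419200
(3j)²=2/5005 [(2 6 6; 0 -4 4)], sign=+1
⇒ 4πI² = 4/605
I = (-1)√(4/605/(4π)) = -0.02293757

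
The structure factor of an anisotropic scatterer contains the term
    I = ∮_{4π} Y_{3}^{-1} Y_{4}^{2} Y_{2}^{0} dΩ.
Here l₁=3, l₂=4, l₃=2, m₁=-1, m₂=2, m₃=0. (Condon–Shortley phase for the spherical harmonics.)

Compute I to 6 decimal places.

m-sum = -1 + 2 + 0 = 1 ≠ 0 ⇒ I = 0

0.000000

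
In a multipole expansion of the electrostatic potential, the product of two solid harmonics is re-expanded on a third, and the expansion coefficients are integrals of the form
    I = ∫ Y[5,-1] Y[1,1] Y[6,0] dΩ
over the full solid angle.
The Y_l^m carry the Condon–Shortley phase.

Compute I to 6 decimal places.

0.158246

m-sum 0 ✓  L=12 even ✓  4≤6≤6 ✓
Π(2lᵢ+1) = 11×3×13 = 429
triangle coeff Δ(5,1,6) = 1/858
Σ_t [0,0]: t=0:+1/14400 = 1/14400
(3j)²=6/143 [(5 1 6; 0 0 0)], sign=+1
Σ_t [0,0]: t=0:+1/34560 = 1/34560
(3j)²=5/286 [(5 1 6; -1 1 0)], sign=+1
⇒ 4πI² = 45/143
I = (+1)√(45/143/(4π)) = 0.15824621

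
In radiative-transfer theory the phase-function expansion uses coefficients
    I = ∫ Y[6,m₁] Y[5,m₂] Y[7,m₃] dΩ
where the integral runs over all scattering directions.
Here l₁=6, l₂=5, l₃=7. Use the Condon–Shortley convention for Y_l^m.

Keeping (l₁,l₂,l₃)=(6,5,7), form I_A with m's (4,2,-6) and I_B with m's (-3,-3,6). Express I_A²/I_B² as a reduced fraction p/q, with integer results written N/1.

l's match ⇒ only the (l;m) 3-j factors differ between A and B.
A: triangle coeff Δ(6,5,7) = 1/174594420; Σ_t [1,2]: t=1:−1/21772800 t=2:+1/19353600 = 1/174182400; (3j)²=1/3876 [(6 5 7; 4 2 -6)], sign=-1
B: triangle coeff Δ(6,5,7) = 1/174594420; Σ_t [1,2]: t=1:−1/29030400 t=2:+1/14515200 = 1/29030400; (3j)²=12/1615 [(6 5 7; -3 -3 6)], sign=-1
I_A²/I_B² = (1/3876)/(12/1615) = 5/144

5/144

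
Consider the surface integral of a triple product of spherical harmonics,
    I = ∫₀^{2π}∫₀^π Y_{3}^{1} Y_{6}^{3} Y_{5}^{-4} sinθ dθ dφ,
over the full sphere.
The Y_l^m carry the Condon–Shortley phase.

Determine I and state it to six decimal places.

m-sum 0 ✓  L=14 even ✓  3≤5≤9 ✓
Π(2lᵢ+1) = 7×13×11 = 1001
triangle coeff Δ(3,6,5) = 1/675675
Σ_t [1,3]: t=1:−1/8640 t=2:+1/2304 t=3:−1/8640 = 7/34560
(3j)²=7/429 [(3 6 5; 0 0 0)], sign=-1
Σ_t [1,2]: t=1:−1/241920 t=2:+1/40320 = 1/48384
(3j)²=24/1001 [(3 6 5; 1 3 -4)], sign=-1
⇒ 4πI² = 56/143
I = (+1)√(56/143/(4π)) = 0.17653103

0.176531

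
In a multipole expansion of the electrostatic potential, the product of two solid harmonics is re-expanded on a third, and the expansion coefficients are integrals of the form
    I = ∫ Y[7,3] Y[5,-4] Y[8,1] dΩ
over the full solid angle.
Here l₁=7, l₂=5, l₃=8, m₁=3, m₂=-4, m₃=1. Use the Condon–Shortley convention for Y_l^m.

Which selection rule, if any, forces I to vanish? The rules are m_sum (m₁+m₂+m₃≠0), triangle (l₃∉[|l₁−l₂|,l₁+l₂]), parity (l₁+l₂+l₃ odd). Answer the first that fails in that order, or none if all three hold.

none

m₁+m₂+m₃ = 3 − 4 + 1 = 0  ✓
triangle: |7−5|=2 ≤ l₃=8 ≤ 7+5=12  ✓
parity: l₁+l₂+l₃ = 20 is even  ✓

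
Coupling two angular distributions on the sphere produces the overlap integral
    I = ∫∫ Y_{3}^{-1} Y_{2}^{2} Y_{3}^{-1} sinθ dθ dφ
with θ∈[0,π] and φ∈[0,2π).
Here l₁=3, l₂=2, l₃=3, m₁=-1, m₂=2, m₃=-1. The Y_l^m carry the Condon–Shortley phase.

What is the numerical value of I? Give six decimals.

0.206013

Rules hold: Σm=0, L=8 even, 1≤3≤5.
N = 7·5·7 = 245
Δ = 2!·4!·2!/9! = 1/3780
Racah Σ t=0..2: t=0:+1/24 t=1:−1/4 t=2:+1/24 = -1/6
⇒ 3j(3 2 3; 0 0 0)² = 4/105, sgn +1
Racah Σ t=2..2: t=2:+1/16 = 1/16
⇒ 3j(3 2 3; -1 2 -1)² = 2/35, sgn +1
4πI² = N·(3j₀)²·(3jₘ)² = 8/15
I = +1·√(0.533333/4π) = 0.20601291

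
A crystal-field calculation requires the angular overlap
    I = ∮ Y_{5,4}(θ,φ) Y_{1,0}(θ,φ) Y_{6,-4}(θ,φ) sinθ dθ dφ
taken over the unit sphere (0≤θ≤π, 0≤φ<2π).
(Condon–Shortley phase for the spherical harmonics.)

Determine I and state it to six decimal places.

0.182727

Rules hold: Σm=0, L=12 even, 4≤6≤6.
N = 11·3·13 = 429
Δ = 0!·10!·2!/13! = 1/858
Racah Σ t=0..0: t=0:+1/14400 = 1/14400
⇒ 3j(5 1 6; 0 0 0)² = 6/143, sgn +1
Racah Σ t=0..0: t=0:+1/362880 = 1/362880
⇒ 3j(5 1 6; 4 0 -4)² = 10/429, sgn +1
4πI² = N·(3j₀)²·(3jₘ)² = 60/143
I = +1·√(0.41958/4π) = 0.18272698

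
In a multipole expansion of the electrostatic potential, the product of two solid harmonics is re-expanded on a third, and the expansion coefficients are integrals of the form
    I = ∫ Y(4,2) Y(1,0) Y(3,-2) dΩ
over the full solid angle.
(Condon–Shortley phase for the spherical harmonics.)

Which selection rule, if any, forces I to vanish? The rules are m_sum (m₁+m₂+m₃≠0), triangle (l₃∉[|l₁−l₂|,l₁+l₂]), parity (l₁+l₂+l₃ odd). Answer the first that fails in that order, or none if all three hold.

none

m₁+m₂+m₃ = 2 + 0 − 2 = 0  ✓
triangle: |4−1|=3 ≤ l₃=3 ≤ 4+1=5  ✓
parity: l₁+l₂+l₃ = 8 is even  ✓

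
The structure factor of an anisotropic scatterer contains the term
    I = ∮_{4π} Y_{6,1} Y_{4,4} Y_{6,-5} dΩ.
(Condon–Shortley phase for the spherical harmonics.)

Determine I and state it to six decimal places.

Rules hold: Σm=0, L=16 even, 2≤6≤10.
N = 13·9·13 = 1521
Δ = 4!·8!·4!/17! = 1/15315300
Racah Σ t=0..4: t=0:+1/829440 t=1:−1/25920 t=2:+1/9216 t=3:−1/25920 t=4:+1/829440 = 7/207360
⇒ 3j(6 4 6; 0 0 0)² = 28/2431, sgn +1
Racah Σ t=4..4: t=4:+1/2903040 = 1/2903040
⇒ 3j(6 4 6; 1 4 -5)² = 5/663, sgn -1
4πI² = N·(3j₀)²·(3jₘ)² = 420/3179
I = -1·√(0.132117/4π) = -0.10253555

-0.102536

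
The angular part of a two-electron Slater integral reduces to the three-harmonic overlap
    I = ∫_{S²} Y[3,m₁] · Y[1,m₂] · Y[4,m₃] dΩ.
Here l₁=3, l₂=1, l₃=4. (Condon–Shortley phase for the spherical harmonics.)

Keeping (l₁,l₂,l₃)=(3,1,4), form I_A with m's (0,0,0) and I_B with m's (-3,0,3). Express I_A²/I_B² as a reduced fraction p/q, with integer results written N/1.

16/7

Same 3,1,4: normalisation and zero-m 3j drop out of the ratio.
A: Δ: 0! 6! 2! / 9! → 1/252; sum: t=0:+1/36 = 1/36; 3j²(3 1 4; 0 0 0) = Δ·Π!·Σ² = 4/63  (sign +1)
B: Δ: 0! 6! 2! / 9! → 1/252; sum: t=0:+1/720 = 1/720; 3j²(3 1 4; -3 0 3) = Δ·Π!·Σ² = 1/36  (sign -1)
I_A²/I_B² = (4/63)/(1/36) = 16/7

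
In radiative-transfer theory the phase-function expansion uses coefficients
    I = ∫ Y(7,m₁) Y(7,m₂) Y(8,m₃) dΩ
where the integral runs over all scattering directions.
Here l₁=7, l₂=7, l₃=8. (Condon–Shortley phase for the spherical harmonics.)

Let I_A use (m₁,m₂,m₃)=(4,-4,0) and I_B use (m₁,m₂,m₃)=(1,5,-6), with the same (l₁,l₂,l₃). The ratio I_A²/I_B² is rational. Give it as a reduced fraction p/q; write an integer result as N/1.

l's match ⇒ only the (l;m) 3-j factors differ between A and B.
A: triangle coeff Δ(7,7,8) = 1/22086194130; Σ_t [0,3]: t=0:+1/373248000 t=1:−1/248832000 t=2:+1/1219276800 t=3:−1/58525286400 = -157/292626432000; (3j)²=24649/20281170 [(7 7 8; 4 -4 0)], sign=-1
B: triangle coeff Δ(7,7,8) = 1/22086194130; Σ_t [4,6]: t=4:+1/2786918400 t=5:−1/3048192000 t=6:+1/41803776000 = 1/18289152000; (3j)²=512/780045 [(7 7 8; 1 5 -6)], sign=+1
I_A²/I_B² = (24649/20281170)/(512/780045) = 24649/13312

24649/13312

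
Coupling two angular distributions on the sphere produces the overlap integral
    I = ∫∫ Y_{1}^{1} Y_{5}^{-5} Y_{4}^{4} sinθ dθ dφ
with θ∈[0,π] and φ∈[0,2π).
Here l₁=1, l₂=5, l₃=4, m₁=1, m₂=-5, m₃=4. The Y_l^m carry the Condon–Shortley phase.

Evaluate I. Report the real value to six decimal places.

m-sum 0 ✓  L=10 even ✓  4≤4≤6 ✓
Π(2lᵢ+1) = 3×11×9 = 297
triangle coeff Δ(1,5,4) = 1/495
Σ_t [1,1]: t=1:−1/576 = -1/576
(3j)²=5/99 [(1 5 4; 0 0 0)], sign=-1
Σ_t [0,0]: t=0:+1/80640 = 1/80640
(3j)²=1/11 [(1 5 4; 1 -5 4)], sign=+1
⇒ 4πI² = 15/11
I = (-1)√(15/11/(4π)) = -0.32941575

-0.329416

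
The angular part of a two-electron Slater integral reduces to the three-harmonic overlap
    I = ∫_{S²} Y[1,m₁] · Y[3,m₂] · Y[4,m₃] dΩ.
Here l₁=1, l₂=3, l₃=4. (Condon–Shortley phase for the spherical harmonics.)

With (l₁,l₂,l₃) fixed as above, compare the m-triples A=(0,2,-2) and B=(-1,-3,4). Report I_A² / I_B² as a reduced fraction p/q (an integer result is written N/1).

3/7

Shared (l₁,l₂,l₃)=(1,3,4): N and (l;000)² cancel in I_A²/I_B².
A: Δ = 0!·2!·6!/9! = 1/252; Racah Σ t=0..0: t=0:+1/120 = 1/120; ⇒ 3j(1 3 4; 0 2 -2)² = 1/21, sgn +1
B: Δ = 0!·2!·6!/9! = 1/252; Racah Σ t=0..0: t=0:+1/1440 = 1/1440; ⇒ 3j(1 3 4; -1 -3 4)² = 1/9, sgn +1
I_A²/I_B² = (1/21)/(1/9) = 3/7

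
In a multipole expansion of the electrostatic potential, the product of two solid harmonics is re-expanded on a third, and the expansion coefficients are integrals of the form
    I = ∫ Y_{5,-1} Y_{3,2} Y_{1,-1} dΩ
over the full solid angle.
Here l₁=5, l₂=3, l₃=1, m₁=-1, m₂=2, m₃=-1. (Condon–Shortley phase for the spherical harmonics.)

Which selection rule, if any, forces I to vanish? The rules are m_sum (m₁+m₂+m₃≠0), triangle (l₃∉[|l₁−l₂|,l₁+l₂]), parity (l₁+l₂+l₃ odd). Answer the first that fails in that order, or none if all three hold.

triangle

m₁+m₂+m₃ = -1 + 2 − 1 = 0  ✓
triangle: |5−3|=2 ≤ l₃=1 ≤ 5+3=8  ✗
parity: l₁+l₂+l₃ = 9 is odd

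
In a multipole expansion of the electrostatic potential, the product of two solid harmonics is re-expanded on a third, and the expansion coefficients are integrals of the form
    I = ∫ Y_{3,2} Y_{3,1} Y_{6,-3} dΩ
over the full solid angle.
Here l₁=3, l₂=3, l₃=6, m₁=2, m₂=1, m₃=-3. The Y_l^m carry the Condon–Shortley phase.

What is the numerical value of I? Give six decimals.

-0.230476

Rules hold: Σm=0, L=12 even, 0≤6≤6.
N = 7·7·13 = 637
Δ = 0!·6!·6!/13! = 1/12012
Racah Σ t=0..0: t=0:+1/1296 = 1/1296
⇒ 3j(3 3 6; 0 0 0)² = 100/3003, sgn +1
Racah Σ t=0..0: t=0:+1/5760 = 1/5760
⇒ 3j(3 3 6; 2 1 -3)² = 9/286, sgn -1
4πI² = N·(3j₀)²·(3jₘ)² = 1050/1573
I = -1·√(0.667514/4π) = -0.23047581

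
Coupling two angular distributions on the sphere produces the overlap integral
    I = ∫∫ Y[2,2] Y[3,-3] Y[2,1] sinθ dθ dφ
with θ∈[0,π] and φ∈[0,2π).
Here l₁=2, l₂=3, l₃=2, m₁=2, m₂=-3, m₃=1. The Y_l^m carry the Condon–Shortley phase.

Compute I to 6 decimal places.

Σlᵢ=7 odd — θ-integrand is odd under cosθ→−cosθ; I=0

0.000000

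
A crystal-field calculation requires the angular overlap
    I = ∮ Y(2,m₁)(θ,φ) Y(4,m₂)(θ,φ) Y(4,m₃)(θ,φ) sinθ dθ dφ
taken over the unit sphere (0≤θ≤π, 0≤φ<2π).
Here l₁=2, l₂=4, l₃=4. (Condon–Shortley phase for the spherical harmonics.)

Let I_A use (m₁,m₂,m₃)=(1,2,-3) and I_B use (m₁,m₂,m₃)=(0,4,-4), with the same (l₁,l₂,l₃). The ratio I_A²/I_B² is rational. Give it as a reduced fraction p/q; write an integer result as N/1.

75/112

l's match ⇒ only the (l;m) 3-j factors differ between A and B.
A: triangle coeff Δ(2,4,4) = 1/13860; Σ_t [0,1]: t=0:+1/1440 t=1:−1/240 = -1/288; (3j)²=5/132 [(2 4 4; 1 2 -3)], sign=+1
B: triangle coeff Δ(2,4,4) = 1/13860; Σ_t [2,2]: t=2:+1/2880 = 1/2880; (3j)²=28/495 [(2 4 4; 0 4 -4)], sign=+1
I_A²/I_B² = (5/132)/(28/495) = 75/112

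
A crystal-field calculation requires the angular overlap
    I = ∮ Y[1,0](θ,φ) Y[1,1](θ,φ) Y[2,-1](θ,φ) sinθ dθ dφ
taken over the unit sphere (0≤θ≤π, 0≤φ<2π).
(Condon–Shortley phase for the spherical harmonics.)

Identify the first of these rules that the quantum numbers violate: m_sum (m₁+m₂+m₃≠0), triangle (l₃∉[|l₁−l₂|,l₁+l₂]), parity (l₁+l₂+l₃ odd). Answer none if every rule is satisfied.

none

m₁+m₂+m₃ = 0 + 1 − 1 = 0  ✓
triangle: |1−1|=0 ≤ l₃=2 ≤ 1+1=2  ✓
parity: l₁+l₂+l₃ = 4 is even  ✓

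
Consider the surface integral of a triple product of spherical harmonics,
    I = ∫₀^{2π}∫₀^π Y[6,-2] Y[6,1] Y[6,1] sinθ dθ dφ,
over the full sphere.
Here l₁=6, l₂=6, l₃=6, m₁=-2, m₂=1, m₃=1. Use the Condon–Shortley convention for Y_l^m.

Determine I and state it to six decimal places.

m-sum 0 ✓  L=18 even ✓  0≤6≤12 ✓
Π(2lᵢ+1) = 13×13×13 = 2197
triangle coeff Δ(6,6,6) = 1/325909584
Σ_t [0,6]: t=0:+1/373248000 t=1:−1/1728000 t=2:+1/110592 t=3:−1/46656 t=4:+1/110592 t=5:−1/1728000 t=6:+1/373248000 = -7/1555200
(3j)²=400/46189 [(6 6 6; 0 0 0)], sign=-1
Σ_t [2,6]: t=2:+1/4147200 t=3:−1/207360 t=4:+1/82944 t=5:−1/207360 t=6:+1/4147200 = 1/345600
(3j)²=420/46189 [(6 6 6; -2 1 1)], sign=-1
⇒ 4πI² = 2184000/12623809
I = (+1)√(2184000/12623809/(4π)) = 0.11733462

0.117335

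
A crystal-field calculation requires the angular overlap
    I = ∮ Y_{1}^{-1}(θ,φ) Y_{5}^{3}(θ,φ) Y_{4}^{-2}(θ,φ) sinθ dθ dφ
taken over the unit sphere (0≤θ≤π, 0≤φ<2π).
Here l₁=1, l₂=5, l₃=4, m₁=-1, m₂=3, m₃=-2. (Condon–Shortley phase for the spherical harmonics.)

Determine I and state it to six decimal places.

Rules hold: Σm=0, L=10 even, 4≤4≤6.
N = 3·11·9 = 297
Δ = 2!·0!·8!/11! = 1/495
Racah Σ t=1..1: t=1:−1/576 = -1/576
⇒ 3j(1 5 4; 0 0 0)² = 5/99, sgn -1
Racah Σ t=2..2: t=2:+1/2880 = 1/2880
⇒ 3j(1 5 4; -1 3 -2)² = 28/495, sgn +1
4πI² = N·(3j₀)²·(3jₘ)² = 28/33
I = -1·√(0.848485/4π) = -0.25984664

-0.259847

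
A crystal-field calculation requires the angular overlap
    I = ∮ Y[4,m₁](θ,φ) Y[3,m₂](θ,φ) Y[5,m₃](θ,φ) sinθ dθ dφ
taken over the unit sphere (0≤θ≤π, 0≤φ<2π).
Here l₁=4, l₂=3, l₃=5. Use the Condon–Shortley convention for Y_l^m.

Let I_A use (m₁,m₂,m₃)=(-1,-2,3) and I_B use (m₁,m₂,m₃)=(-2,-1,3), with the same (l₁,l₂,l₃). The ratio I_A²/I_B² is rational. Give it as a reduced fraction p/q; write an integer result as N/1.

l's match ⇒ only the (l;m) 3-j factors differ between A and B.
A: triangle coeff Δ(4,3,5) = 1/180180; Σ_t [0,1]: t=0:+1/1440 t=1:−1/1152 = -1/5760; (3j)²=1/858 [(4 3 5; -1 -2 3)], sign=-1
B: triangle coeff Δ(4,3,5) = 1/180180; Σ_t [0,2]: t=0:+1/5760 t=1:−1/720 t=2:+1/2304 = -1/1280; (3j)²=27/1430 [(4 3 5; -2 -1 3)], sign=-1
I_A²/I_B² = (1/858)/(27/1430) = 5/81

5/81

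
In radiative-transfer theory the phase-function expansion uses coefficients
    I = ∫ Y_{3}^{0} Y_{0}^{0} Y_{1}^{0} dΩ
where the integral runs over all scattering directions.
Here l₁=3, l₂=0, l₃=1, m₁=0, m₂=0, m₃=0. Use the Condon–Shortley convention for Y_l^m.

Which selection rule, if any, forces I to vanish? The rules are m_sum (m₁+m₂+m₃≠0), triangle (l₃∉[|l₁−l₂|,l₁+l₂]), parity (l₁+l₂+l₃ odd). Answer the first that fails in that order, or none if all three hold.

triangle

azimuthal sum: 0 + 0 + 0 = 0  ✓
3 ≤ 1 ≤ 3 (triangle on l)  ✗
L = 3 + 0 + 1 = 4 (even)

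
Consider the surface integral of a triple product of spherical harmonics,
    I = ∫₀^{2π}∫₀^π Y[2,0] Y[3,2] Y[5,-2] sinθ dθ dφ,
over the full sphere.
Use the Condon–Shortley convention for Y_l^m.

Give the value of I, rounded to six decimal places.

Checks pass: Σm=0; 10 even; l₃=5∈[1,5].
(2·2+1)(2·3+1)(2·5+1) = 385
Δ: 0! 4! 6! / 11! → 1/2310
sum: t=0:+1/144 = 1/144
3j²(2 3 5; 0 0 0) = Δ·Π!·Σ² = 10/231  (sign -1)
sum: t=0:+1/480 = 1/480
3j²(2 3 5; 0 2 -2) = Δ·Π!·Σ² = 3/110  (sign -1)
combine: 4πI² = 385·10/231·3/110 = 5/11
take √, sign +1: I = 0.19018827

0.190188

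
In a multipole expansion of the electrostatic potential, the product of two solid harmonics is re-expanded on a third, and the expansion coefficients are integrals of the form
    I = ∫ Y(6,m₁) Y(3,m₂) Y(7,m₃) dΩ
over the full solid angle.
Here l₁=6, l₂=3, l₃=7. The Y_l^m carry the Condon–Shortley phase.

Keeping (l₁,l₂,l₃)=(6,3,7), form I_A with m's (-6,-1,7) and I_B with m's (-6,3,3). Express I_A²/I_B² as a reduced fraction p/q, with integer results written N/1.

Shared (l₁,l₂,l₃)=(6,3,7): N and (l;000)² cancel in I_A²/I_B².
A: Δ = 2!·10!·4!/17! = 1/2042040; Racah Σ t=2..2: t=2:+1/174182400 = 1/174182400; ⇒ 3j(6 3 7; -6 -1 7)² = 11/340, sgn +1
B: Δ = 2!·10!·4!/17! = 1/2042040; Racah Σ t=2..2: t=2:+1/174182400 = 1/174182400; ⇒ 3j(6 3 7; -6 3 3)² = 3/6188, sgn +1
I_A²/I_B² = (11/340)/(3/6188) = 1001/15

1001/15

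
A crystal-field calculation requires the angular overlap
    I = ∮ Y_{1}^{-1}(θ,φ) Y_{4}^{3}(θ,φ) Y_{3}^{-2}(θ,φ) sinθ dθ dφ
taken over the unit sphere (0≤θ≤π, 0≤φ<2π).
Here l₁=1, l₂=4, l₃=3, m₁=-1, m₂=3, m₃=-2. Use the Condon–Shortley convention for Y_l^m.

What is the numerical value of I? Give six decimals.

-0.282095

m-sum 0 ✓  L=8 even ✓  3≤3≤5 ✓
Π(2lᵢ+1) = 3×9×7 = 189
triangle coeff Δ(1,4,3) = 1/252
Σ_t [1,1]: t=1:−1/36 = -1/36
(3j)²=4/63 [(1 4 3; 0 0 0)], sign=+1
Σ_t [2,2]: t=2:+1/240 = 1/240
(3j)²=1/12 [(1 4 3; -1 3 -2)], sign=-1
⇒ 4πI² = 1/1
I = (-1)√(1/1/(4π)) = -0.28209479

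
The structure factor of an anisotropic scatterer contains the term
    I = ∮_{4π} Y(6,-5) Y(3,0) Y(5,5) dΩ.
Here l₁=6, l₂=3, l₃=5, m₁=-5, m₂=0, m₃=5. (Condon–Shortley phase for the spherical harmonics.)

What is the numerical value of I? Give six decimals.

Checks pass: Σm=0; 14 even; l₃=5∈[3,9].
(2·6+1)(2·3+1)(2·5+1) = 1001
Δ: 4! 8! 2! / 15! → 1/675675
sum: t=1:−1/8640 t=2:+1/2304 t=3:−1/8640 = 7/34560
3j²(6 3 5; 0 0 0) = Δ·Π!·Σ² = 7/429  (sign -1)
sum: t=3:−1/483840 = -1/483840
3j²(6 3 5; -5 0 5) = Δ·Π!·Σ² = 3/91  (sign -1)
combine: 4πI² = 1001·7/429·3/91 = 7/13
take √, sign +1: I = 0.20700098

0.207001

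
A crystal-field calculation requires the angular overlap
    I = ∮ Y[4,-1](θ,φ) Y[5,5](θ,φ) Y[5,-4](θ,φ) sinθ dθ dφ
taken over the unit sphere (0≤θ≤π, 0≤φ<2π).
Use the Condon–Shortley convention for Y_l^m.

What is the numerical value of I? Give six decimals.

0.184127

Checks pass: Σm=0; 14 even; l₃=5∈[1,9].
(2·4+1)(2·5+1)(2·5+1) = 1089
Δ: 4! 4! 6! / 15! → 1/3153150
sum: t=0:+1/69120 t=1:−1/1728 t=2:+1/576 t=3:−1/1728 t=4:+1/69120 = 7/11520
3j²(4 5 5; 0 0 0) = Δ·Π!·Σ² = 2/143  (sign -1)
sum: t=4:+1/103680 = 1/103680
3j²(4 5 5; -1 5 -4) = Δ·Π!·Σ² = 4/143  (sign -1)
combine: 4πI² = 1089·2/143·4/143 = 72/169
take √, sign +1: I = 0.18412721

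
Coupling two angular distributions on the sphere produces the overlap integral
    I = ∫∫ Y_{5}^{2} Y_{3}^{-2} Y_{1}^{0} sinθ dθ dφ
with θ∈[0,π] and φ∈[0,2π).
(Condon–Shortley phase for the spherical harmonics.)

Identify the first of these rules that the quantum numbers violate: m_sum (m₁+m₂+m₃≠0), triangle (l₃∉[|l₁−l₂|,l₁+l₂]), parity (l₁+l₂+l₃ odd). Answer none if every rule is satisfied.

azimuthal sum: 2 − 2 + 0 = 0  ✓
2 ≤ 1 ≤ 8 (triangle on l)  ✗
L = 5 + 3 + 1 = 9 (odd)

triangle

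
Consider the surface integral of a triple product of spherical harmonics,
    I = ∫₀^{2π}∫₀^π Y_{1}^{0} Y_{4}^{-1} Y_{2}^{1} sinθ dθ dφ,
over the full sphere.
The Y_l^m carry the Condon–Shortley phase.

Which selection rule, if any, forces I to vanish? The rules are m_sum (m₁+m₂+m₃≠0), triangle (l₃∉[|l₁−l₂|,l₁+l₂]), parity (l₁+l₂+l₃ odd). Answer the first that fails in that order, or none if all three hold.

m₁+m₂+m₃ = 0 − 1 + 1 = 0  ✓
triangle: |1−4|=3 ≤ l₃=2 ≤ 1+4=5  ✗
parity: l₁+l₂+l₃ = 7 is odd

triangle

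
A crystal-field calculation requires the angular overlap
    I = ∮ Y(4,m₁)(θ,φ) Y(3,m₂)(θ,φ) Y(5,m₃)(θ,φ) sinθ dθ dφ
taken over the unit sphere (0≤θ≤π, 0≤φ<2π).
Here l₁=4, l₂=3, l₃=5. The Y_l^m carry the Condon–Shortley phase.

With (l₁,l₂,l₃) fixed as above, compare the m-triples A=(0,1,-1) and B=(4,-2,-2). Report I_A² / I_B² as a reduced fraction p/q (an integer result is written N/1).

Shared (l₁,l₂,l₃)=(4,3,5): N and (l;000)² cancel in I_A²/I_B².
A: Δ = 2!·6!·4!/13! = 1/180180; Racah Σ t=0..2: t=0:+1/2304 t=1:−1/216 t=2:+1/384 = -11/6912; ⇒ 3j(4 3 5; 0 1 -1)² = 11/1638, sgn -1
B: Δ = 2!·6!·4!/13! = 1/180180; Racah Σ t=0..0: t=0:+1/8640 = 1/8640; ⇒ 3j(4 3 5; 4 -2 -2)² = 14/1287, sgn -1
I_A²/I_B² = (11/1638)/(14/1287) = 121/196

121/196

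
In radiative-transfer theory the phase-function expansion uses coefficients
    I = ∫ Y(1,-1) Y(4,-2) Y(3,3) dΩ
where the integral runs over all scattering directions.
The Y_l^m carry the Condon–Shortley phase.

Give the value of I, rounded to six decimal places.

Checks pass: Σm=0; 8 even; l₃=3∈[3,5].
(2·1+1)(2·4+1)(2·3+1) = 189
Δ: 2! 0! 6! / 9! → 1/252
sum: t=1:−1/36 = -1/36
3j²(1 4 3; 0 0 0) = Δ·Π!·Σ² = 4/63  (sign +1)
sum: t=2:+1/1440 = 1/1440
3j²(1 4 3; -1 -2 3) = Δ·Π!·Σ² = 1/252  (sign +1)
combine: 4πI² = 189·4/63·1/252 = 1/21
take √, sign +1: I = 0.06155813

0.061558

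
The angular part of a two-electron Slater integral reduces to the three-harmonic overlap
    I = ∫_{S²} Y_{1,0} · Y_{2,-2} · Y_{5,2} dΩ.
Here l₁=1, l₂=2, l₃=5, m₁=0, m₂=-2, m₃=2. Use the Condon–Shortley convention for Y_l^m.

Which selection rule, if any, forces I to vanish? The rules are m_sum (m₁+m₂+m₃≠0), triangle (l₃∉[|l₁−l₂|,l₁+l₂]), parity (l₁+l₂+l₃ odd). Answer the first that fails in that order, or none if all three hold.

triangle

m₁+m₂+m₃ = 0 − 2 + 2 = 0  ✓
triangle: |1−2|=1 ≤ l₃=5 ≤ 1+2=3  ✗
parity: l₁+l₂+l₃ = 8 is even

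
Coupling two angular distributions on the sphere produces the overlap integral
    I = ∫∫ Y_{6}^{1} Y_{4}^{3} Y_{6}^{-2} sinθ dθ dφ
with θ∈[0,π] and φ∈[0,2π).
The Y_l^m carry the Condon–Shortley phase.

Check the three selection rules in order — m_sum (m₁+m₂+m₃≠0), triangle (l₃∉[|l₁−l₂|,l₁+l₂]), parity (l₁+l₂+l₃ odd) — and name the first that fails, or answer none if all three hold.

m_sum

m₁+m₂+m₃ = 1 + 3 − 2 = 2  ✗
triangle: |6−4|=2 ≤ l₃=6 ≤ 6+4=10
parity: l₁+l₂+l₃ = 16 is even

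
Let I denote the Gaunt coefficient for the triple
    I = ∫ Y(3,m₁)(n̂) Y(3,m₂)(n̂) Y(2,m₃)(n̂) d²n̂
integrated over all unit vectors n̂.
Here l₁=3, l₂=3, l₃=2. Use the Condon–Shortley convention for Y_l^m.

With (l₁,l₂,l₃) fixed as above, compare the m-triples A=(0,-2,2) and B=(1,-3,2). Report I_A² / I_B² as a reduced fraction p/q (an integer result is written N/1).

Shared (l₁,l₂,l₃)=(3,3,2): N and (l;000)² cancel in I_A²/I_B².
A: Δ = 4!·2!·2!/9! = 1/3780; Racah Σ t=1..1: t=1:−1/24 = -1/24; ⇒ 3j(3 3 2; 0 -2 2)² = 1/21, sgn -1
B: Δ = 4!·2!·2!/9! = 1/3780; Racah Σ t=0..0: t=0:+1/96 = 1/96; ⇒ 3j(3 3 2; 1 -3 2)² = 1/42, sgn +1
I_A²/I_B² = (1/21)/(1/42) = 2/1

2/1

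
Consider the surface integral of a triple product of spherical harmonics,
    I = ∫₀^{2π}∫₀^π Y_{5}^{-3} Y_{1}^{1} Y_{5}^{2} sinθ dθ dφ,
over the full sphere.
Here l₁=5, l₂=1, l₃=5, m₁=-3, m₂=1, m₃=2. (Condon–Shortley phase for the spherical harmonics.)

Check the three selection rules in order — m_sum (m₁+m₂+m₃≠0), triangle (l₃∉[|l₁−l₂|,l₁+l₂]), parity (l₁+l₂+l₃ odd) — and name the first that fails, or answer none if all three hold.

parity

azimuthal sum: -3 + 1 + 2 = 0  ✓
4 ≤ 5 ≤ 6 (triangle on l)  ✓
L = 5 + 1 + 5 = 11 (odd)  ✗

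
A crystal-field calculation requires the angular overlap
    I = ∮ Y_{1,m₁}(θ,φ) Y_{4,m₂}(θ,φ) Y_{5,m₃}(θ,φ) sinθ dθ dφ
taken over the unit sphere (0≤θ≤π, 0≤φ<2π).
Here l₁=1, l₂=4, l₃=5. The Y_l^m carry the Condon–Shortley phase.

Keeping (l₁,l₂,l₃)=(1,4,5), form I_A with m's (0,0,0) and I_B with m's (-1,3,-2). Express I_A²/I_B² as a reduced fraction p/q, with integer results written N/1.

Same 1,4,5: normalisation and zero-m 3j drop out of the ratio.
A: Δ: 0! 2! 8! / 11! → 1/495; sum: t=0:+1/576 = 1/576; 3j²(1 4 5; 0 0 0) = Δ·Π!·Σ² = 5/99  (sign -1)
B: Δ: 0! 2! 8! / 11! → 1/495; sum: t=0:+1/10080 = 1/10080; 3j²(1 4 5; -1 3 -2) = Δ·Π!·Σ² = 1/165  (sign -1)
I_A²/I_B² = (5/99)/(1/165) = 25/3

25/3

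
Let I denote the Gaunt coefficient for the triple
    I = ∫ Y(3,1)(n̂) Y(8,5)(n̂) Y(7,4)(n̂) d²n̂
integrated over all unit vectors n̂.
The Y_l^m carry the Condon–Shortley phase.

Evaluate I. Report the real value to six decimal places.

Σmᵢ = 10 ≠ 0, so the φ-integral vanishes; I = 0

0.000000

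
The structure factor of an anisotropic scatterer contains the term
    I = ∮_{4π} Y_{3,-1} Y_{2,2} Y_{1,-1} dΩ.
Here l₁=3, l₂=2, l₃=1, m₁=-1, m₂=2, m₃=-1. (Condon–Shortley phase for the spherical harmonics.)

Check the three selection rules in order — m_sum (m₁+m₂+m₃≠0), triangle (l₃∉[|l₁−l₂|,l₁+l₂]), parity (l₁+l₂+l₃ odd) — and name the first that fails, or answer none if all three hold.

none

azimuthal sum: -1 + 2 − 1 = 0  ✓
1 ≤ 1 ≤ 5 (triangle on l)  ✓
L = 3 + 2 + 1 = 6 (even)  ✓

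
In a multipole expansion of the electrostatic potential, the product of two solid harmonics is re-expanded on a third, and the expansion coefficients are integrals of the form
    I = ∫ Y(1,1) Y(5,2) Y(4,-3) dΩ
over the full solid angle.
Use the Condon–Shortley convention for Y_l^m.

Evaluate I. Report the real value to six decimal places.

Checks pass: Σm=0; 10 even; l₃=4∈[4,6].
(2·1+1)(2·5+1)(2·4+1) = 297
Δ: 2! 0! 8! / 11! → 1/495
sum: t=1:−1/576 = -1/576
3j²(1 5 4; 0 0 0) = Δ·Π!·Σ² = 5/99  (sign -1)
sum: t=0:+1/10080 = 1/10080
3j²(1 5 4; 1 2 -3) = Δ·Π!·Σ² = 1/165  (sign -1)
combine: 4πI² = 297·5/99·1/165 = 1/11
take √, sign +1: I = 0.08505478

0.085055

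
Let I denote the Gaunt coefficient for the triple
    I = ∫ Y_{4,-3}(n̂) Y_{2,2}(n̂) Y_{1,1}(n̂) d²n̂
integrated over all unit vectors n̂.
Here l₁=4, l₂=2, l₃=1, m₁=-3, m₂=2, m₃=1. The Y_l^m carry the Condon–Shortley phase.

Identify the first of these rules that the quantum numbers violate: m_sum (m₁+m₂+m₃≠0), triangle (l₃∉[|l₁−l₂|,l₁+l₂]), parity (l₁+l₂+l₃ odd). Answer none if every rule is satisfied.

azimuthal sum: -3 + 2 + 1 = 0  ✓
2 ≤ 1 ≤ 6 (triangle on l)  ✗
L = 4 + 2 + 1 = 7 (odd)

triangle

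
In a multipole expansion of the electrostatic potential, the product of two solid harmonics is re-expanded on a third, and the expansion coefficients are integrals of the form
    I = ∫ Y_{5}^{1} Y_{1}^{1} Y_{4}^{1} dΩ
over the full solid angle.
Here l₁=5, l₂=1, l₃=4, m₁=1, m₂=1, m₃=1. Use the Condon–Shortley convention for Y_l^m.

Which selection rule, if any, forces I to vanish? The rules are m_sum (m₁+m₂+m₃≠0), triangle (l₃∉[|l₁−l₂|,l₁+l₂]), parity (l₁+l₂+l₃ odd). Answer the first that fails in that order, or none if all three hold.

m_sum

Σmᵢ = 3  ✗
l₃∈[|l₁−l₂|,l₁+l₂]=[4,6], have l₃=4
Σlᵢ = 10 ⇒ even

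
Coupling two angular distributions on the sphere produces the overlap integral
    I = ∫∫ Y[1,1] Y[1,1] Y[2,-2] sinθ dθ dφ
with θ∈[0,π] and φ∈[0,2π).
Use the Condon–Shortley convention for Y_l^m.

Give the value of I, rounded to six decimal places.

Checks pass: Σm=0; 4 even; l₃=2∈[0,2].
(2·1+1)(2·1+1)(2·2+1) = 45
Δ: 0! 2! 2! / 5! → 1/30
sum: t=0:+1/1 = 1/1
3j²(1 1 2; 0 0 0) = Δ·Π!·Σ² = 2/15  (sign +1)
sum: t=0:+1/4 = 1/4
3j²(1 1 2; 1 1 -2) = Δ·Π!·Σ² = 1/5  (sign +1)
combine: 4πI² = 45·2/15·1/5 = 6/5
take √, sign +1: I = 0.30901936

0.309019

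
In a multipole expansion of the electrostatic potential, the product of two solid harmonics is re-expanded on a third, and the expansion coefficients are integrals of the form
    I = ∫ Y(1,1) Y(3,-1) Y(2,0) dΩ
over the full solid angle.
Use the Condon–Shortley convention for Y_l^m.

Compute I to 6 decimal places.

Checks pass: Σm=0; 6 even; l₃=2∈[2,4].
(2·1+1)(2·3+1)(2·2+1) = 105
Δ: 2! 0! 4! / 7! → 1/105
sum: t=1:−1/4 = -1/4
3j²(1 3 2; 0 0 0) = Δ·Π!·Σ² = 3/35  (sign -1)
sum: t=0:+1/8 = 1/8
3j²(1 3 2; 1 -1 0) = Δ·Π!·Σ² = 2/35  (sign +1)
combine: 4πI² = 105·3/35·2/35 = 18/35
take √, sign -1: I = -0.20230066

-0.202301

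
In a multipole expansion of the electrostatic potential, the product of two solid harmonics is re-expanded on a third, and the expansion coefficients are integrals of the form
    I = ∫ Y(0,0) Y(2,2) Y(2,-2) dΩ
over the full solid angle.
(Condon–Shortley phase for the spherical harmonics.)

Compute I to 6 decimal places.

0.282095

m-sum 0 ✓  L=4 even ✓  2≤2≤2 ✓
Π(2lᵢ+1) = 1×5×5 = 25
triangle coeff Δ(0,2,2) = 1/5
Σ_t [0,0]: t=0:+1/4 = 1/4
(3j)²=1/5 [(0 2 2; 0 0 0)], sign=+1
Σ_t [0,0]: t=0:+1/24 = 1/24
(3j)²=1/5 [(0 2 2; 0 2 -2)], sign=+1
⇒ 4πI² = 1/1
I = (+1)√(1/1/(4π)) = 0.28209479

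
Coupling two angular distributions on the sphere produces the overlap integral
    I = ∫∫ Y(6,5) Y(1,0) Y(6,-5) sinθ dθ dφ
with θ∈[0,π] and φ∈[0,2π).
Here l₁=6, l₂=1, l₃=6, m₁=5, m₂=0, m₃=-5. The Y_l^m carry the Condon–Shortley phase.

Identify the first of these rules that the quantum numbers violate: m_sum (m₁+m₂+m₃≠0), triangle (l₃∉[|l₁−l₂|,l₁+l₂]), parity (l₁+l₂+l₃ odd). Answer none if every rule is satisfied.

parity

m₁+m₂+m₃ = 5 + 0 − 5 = 0  ✓
triangle: |6−1|=5 ≤ l₃=6 ≤ 6+1=7  ✓
parity: l₁+l₂+l₃ = 13 is odd  ✗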